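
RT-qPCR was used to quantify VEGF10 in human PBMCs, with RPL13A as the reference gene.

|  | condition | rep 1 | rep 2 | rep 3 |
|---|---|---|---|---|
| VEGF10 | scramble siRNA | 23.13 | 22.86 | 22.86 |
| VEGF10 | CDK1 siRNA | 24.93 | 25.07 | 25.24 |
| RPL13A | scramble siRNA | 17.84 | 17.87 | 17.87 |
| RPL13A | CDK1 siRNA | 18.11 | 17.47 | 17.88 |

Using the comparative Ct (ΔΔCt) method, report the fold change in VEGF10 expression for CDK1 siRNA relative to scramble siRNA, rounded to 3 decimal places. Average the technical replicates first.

0.222

Mean Ct: VEGF10 scramble siRNA 22.950; VEGF10 CDK1 siRNA 25.080; RPL13A scramble siRNA 17.860; RPL13A CDK1 siRNA 17.820
ΔCt(scramble siRNA) = 22.950 − 17.860 = 5.090
ΔCt(CDK1 siRNA) = 25.080 − 17.820 = 7.260
ΔΔCt = 7.260 − 5.090 = 2.170
Fold change = 2^(−2.170) = 0.2222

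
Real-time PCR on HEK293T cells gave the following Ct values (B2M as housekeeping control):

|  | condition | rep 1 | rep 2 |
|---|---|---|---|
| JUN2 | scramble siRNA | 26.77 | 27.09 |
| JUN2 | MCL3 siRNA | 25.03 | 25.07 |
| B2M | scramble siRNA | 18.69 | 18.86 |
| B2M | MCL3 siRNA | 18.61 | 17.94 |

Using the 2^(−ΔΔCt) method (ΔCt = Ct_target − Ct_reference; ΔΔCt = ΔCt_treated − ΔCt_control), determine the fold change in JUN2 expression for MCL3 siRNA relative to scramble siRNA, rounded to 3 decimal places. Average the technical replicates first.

2.603

Mean Ct: JUN2 scramble siRNA 26.930; JUN2 MCL3 siRNA 25.050; B2M scramble siRNA 18.775; B2M MCL3 siRNA 18.275
ΔCt(scramble siRNA) = 26.930 − 18.775 = 8.155
ΔCt(MCL3 siRNA) = 25.050 − 18.275 = 6.775
ΔΔCt = 6.775 − 8.155 = -1.380
Fold change = 2^(−(-1.380)) = 2^1.380 = 2.6027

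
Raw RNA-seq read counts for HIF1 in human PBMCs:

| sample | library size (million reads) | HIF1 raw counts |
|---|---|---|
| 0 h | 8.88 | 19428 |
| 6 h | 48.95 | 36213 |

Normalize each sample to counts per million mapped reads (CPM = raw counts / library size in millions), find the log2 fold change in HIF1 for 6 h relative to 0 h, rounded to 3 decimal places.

-1.564

CPM(0 h) = 19428 / 8.88 = 2187.8378
CPM(6 h) = 36213 / 48.95 = 739.7957
Fold change = 739.7957 / 2187.8378 = 0.33814
log2(0.33814) = -1.5643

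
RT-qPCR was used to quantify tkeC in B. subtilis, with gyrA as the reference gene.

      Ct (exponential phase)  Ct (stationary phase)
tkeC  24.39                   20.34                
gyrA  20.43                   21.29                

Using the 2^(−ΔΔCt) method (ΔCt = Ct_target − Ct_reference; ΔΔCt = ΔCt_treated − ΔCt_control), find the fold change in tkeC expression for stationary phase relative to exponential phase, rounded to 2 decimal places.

ΔCt(exponential phase) = 24.390 − 20.430 = 3.960
ΔCt(stationary phase) = 20.340 − 21.290 = -0.950
ΔΔCt = -0.950 − 3.960 = -4.910
Fold change = 2^(−(-4.910)) = 2^4.910 = 30.065

30.06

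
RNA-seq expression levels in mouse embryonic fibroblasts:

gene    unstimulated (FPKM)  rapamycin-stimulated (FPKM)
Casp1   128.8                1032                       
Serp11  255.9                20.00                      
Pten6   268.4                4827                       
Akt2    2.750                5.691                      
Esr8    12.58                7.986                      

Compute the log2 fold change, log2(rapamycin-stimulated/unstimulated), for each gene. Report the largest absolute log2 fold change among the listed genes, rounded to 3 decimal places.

4.169

log2(1032/128.8) = 3.002  (Casp1)
log2(20.00/255.9) = -3.678  (Serp11)
log2(4827/268.4) = 4.169  (Pten6)
log2(5.691/2.750) = 1.049  (Akt2)
log2(7.986/12.58) = -0.656  (Esr8)
The largest magnitude belongs to Pten6.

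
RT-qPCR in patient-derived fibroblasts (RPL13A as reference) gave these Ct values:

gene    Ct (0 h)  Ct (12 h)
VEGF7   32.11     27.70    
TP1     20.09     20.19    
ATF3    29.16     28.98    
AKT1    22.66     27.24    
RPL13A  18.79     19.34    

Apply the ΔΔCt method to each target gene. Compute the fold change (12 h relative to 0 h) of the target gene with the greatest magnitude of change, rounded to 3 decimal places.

VEGF7: ΔΔCt = (27.70−19.34) − (32.11−18.79) = 8.36 − 13.32 = -4.96; fold change = 2^4.96 = 31.125
TP1: ΔΔCt = (20.19−19.34) − (20.09−18.79) = 0.85 − 1.30 = -0.45; fold change = 2^0.45 = 1.366
ATF3: ΔΔCt = (28.98−19.34) − (29.16−18.79) = 9.64 − 10.37 = -0.73; fold change = 2^0.73 = 1.659
AKT1: ΔΔCt = (27.24−19.34) − (22.66−18.79) = 7.90 − 3.87 = 4.03; fold change = 2^-4.03 = 0.061
VEGF7 has the largest |ΔΔCt| = 4.96.

31.125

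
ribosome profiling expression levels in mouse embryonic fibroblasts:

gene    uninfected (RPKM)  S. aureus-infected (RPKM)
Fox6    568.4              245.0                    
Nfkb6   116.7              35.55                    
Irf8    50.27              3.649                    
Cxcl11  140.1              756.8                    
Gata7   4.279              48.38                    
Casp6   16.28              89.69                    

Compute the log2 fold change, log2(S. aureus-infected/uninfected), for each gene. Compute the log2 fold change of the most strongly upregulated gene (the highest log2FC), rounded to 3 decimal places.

3.499

log2(245.0/568.4) = -1.214  (Fox6)
log2(35.55/116.7) = -1.715  (Nfkb6)
log2(3.649/50.27) = -3.784  (Irf8)
log2(756.8/140.1) = 2.433  (Cxcl11)
log2(48.38/4.279) = 3.499  (Gata7)
log2(89.69/16.28) = 2.462  (Casp6)
Gata7 is most strongly upregulated.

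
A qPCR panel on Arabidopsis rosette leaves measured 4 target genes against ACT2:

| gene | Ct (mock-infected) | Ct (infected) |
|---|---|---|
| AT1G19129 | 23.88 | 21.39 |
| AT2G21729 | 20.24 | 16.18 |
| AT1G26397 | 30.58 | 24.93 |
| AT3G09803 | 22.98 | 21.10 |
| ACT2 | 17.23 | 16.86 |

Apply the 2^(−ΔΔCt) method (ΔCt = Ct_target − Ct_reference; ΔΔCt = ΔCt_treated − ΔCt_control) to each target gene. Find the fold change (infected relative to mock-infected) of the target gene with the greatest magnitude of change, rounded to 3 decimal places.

AT1G19129: ΔΔCt = (21.39−16.86) − (23.88−17.23) = 4.53 − 6.65 = -2.12; fold change = 2^2.12 = 4.347
AT2G21729: ΔΔCt = (16.18−16.86) − (20.24−17.23) = -0.68 − 3.01 = -3.69; fold change = 2^3.69 = 12.906
AT1G26397: ΔΔCt = (24.93−16.86) − (30.58−17.23) = 8.07 − 13.35 = -5.28; fold change = 2^5.28 = 38.854
AT3G09803: ΔΔCt = (21.10−16.86) − (22.98−17.23) = 4.24 − 5.75 = -1.51; fold change = 2^1.51 = 2.848
AT1G26397 has the largest |ΔΔCt| = 5.28.

38.854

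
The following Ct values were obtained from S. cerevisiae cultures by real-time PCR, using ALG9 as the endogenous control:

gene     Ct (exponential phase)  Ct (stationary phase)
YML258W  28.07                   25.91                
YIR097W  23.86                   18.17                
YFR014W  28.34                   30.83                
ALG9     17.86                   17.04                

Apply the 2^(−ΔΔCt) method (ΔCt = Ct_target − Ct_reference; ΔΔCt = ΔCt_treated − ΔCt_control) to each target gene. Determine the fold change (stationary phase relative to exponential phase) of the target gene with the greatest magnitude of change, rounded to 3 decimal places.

29.243

YML258W: ΔΔCt = (25.91−17.04) − (28.07−17.86) = 8.87 − 10.21 = -1.34; fold change = 2^1.34 = 2.532
YIR097W: ΔΔCt = (18.17−17.04) − (23.86−17.86) = 1.13 − 6.00 = -4.87; fold change = 2^4.87 = 29.243
YFR014W: ΔΔCt = (30.83−17.04) − (28.34−17.86) = 13.79 − 10.48 = 3.31; fold change = 2^-3.31 = 0.101
YIR097W has the largest |ΔΔCt| = 4.87.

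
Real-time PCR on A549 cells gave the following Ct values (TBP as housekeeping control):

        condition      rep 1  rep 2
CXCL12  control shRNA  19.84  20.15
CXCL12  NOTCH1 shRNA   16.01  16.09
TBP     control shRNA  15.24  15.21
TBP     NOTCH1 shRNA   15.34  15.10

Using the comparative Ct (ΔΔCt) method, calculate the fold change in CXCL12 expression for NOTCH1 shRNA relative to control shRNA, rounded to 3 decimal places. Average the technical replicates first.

15.348

Mean Ct: CXCL12 control shRNA 19.995; CXCL12 NOTCH1 shRNA 16.050; TBP control shRNA 15.225; TBP NOTCH1 shRNA 15.220
ΔCt(control shRNA) = 19.995 − 15.225 = 4.770
ΔCt(NOTCH1 shRNA) = 16.050 − 15.220 = 0.830
ΔΔCt = 0.830 − 4.770 = -3.940
Fold change = 2^(−(-3.940)) = 2^3.940 = 15.3482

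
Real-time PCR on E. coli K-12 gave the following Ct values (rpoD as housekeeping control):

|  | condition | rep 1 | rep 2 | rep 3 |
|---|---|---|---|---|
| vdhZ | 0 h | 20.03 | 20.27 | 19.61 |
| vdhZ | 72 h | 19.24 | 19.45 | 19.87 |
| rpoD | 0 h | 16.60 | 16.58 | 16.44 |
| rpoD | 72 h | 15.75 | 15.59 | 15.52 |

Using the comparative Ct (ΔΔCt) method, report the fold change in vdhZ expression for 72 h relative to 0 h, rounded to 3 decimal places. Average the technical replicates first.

Mean Ct: vdhZ 0 h 19.970; vdhZ 72 h 19.520; rpoD 0 h 16.540; rpoD 72 h 15.620
ΔCt(0 h) = 19.970 − 16.540 = 3.430
ΔCt(72 h) = 19.520 − 15.620 = 3.900
ΔΔCt = 3.900 − 3.430 = 0.470
Fold change = 2^(−0.470) = 0.7220

0.722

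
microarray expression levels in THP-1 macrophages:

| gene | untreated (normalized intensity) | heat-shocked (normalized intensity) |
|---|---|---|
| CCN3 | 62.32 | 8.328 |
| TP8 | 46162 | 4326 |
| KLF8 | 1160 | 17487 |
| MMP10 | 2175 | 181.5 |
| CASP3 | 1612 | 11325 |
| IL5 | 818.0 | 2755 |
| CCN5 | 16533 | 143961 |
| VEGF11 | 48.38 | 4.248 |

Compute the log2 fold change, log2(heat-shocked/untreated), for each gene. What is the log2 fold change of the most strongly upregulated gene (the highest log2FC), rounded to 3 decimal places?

log2(8.328/62.32) = -2.904  (CCN3)
log2(4326/46162) = -3.416  (TP8)
log2(17487/1160) = 3.914  (KLF8)
log2(181.5/2175) = -3.583  (MMP10)
log2(11325/1612) = 2.813  (CASP3)
log2(2755/818.0) = 1.752  (IL5)
log2(143961/16533) = 3.122  (CCN5)
log2(4.248/48.38) = -3.510  (VEGF11)
KLF8 is most strongly upregulated.

3.914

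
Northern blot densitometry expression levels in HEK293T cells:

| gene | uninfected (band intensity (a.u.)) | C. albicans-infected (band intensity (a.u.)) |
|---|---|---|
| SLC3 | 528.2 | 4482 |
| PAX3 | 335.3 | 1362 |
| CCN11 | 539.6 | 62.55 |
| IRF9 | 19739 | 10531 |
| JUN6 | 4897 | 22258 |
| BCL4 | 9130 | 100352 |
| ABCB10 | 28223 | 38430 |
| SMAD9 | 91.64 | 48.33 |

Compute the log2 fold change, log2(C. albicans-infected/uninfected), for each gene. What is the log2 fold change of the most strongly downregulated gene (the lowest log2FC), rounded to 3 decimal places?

log2(4482/528.2) = 3.085  (SLC3)
log2(1362/335.3) = 2.022  (PAX3)
log2(62.55/539.6) = -3.109  (CCN11)
log2(10531/19739) = -0.906  (IRF9)
log2(22258/4897) = 2.184  (JUN6)
log2(100352/9130) = 3.458  (BCL4)
log2(38430/28223) = 0.445  (ABCB10)
log2(48.33/91.64) = -0.923  (SMAD9)
CCN11 is most strongly downregulated.

-3.109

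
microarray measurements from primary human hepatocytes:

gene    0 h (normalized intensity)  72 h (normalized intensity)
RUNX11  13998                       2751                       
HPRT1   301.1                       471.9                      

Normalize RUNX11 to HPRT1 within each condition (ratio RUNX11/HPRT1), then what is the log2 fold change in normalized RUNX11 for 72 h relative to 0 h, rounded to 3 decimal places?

RUNX11/HPRT1 (0 h) = 13998 / 301.1 = 46.49
RUNX11/HPRT1 (72 h) = 2751 / 471.9 = 5.8296
Fold change = 5.8296 / 46.49 = 0.1254
log2(0.1254) = -2.9954

-2.995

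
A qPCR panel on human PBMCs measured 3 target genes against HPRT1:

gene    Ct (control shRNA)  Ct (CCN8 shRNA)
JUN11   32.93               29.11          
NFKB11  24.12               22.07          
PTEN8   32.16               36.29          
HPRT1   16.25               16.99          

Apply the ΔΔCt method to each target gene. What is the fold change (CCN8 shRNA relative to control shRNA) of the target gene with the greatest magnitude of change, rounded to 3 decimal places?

23.588

JUN11: ΔΔCt = (29.11−16.99) − (32.93−16.25) = 12.12 − 16.68 = -4.56; fold change = 2^4.56 = 23.588
NFKB11: ΔΔCt = (22.07−16.99) − (24.12−16.25) = 5.08 − 7.87 = -2.79; fold change = 2^2.79 = 6.916
PTEN8: ΔΔCt = (36.29−16.99) − (32.16−16.25) = 19.30 − 15.91 = 3.39; fold change = 2^-3.39 = 0.095
JUN11 has the largest |ΔΔCt| = 4.56.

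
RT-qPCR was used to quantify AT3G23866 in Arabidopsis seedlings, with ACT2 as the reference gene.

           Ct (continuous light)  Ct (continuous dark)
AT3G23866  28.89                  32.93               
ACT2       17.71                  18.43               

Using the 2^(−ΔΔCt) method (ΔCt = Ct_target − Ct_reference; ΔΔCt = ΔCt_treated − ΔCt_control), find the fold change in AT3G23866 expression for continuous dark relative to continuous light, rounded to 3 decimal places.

ΔCt(continuous light) = 28.890 − 17.710 = 11.180
ΔCt(continuous dark) = 32.930 − 18.430 = 14.500
ΔΔCt = 14.500 − 11.180 = 3.320
Fold change = 2^(−3.320) = 0.1001

0.100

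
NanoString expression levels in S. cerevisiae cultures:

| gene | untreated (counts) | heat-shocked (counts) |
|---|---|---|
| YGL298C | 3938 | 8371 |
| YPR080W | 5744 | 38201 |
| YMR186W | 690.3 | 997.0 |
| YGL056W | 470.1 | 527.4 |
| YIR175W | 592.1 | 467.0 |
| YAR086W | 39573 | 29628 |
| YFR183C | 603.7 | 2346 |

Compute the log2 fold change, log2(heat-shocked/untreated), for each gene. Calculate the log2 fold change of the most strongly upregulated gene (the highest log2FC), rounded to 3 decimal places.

2.733

log2(8371/3938) = 1.088  (YGL298C)
log2(38201/5744) = 2.733  (YPR080W)
log2(997.0/690.3) = 0.530  (YMR186W)
log2(527.4/470.1) = 0.166  (YGL056W)
log2(467.0/592.1) = -0.342  (YIR175W)
log2(29628/39573) = -0.418  (YAR086W)
log2(2346/603.7) = 1.958  (YFR183C)
YPR080W is most strongly upregulated.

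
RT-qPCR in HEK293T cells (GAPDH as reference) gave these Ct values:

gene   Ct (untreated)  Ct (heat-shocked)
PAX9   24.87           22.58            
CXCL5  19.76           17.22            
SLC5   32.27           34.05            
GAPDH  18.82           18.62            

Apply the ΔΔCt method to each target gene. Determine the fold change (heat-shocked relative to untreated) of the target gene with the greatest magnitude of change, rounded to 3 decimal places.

PAX9: ΔΔCt = (22.58−18.62) − (24.87−18.82) = 3.96 − 6.05 = -2.09; fold change = 2^2.09 = 4.257
CXCL5: ΔΔCt = (17.22−18.62) − (19.76−18.82) = -1.40 − 0.94 = -2.34; fold change = 2^2.34 = 5.063
SLC5: ΔΔCt = (34.05−18.62) − (32.27−18.82) = 15.43 − 13.45 = 1.98; fold change = 2^-1.98 = 0.253
CXCL5 has the largest |ΔΔCt| = 2.34.

5.063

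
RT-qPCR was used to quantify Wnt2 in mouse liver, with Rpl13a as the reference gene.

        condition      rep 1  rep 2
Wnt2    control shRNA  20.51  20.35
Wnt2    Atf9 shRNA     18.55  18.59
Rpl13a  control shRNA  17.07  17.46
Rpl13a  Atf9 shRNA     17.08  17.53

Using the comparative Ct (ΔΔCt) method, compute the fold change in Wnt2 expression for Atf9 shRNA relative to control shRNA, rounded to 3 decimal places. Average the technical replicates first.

3.732

Mean Ct: Wnt2 control shRNA 20.430; Wnt2 Atf9 shRNA 18.570; Rpl13a control shRNA 17.265; Rpl13a Atf9 shRNA 17.305
ΔCt(control shRNA) = 20.430 − 17.265 = 3.165
ΔCt(Atf9 shRNA) = 18.570 − 17.305 = 1.265
ΔΔCt = 1.265 − 3.165 = -1.900
Fold change = 2^(−(-1.900)) = 2^1.900 = 3.7321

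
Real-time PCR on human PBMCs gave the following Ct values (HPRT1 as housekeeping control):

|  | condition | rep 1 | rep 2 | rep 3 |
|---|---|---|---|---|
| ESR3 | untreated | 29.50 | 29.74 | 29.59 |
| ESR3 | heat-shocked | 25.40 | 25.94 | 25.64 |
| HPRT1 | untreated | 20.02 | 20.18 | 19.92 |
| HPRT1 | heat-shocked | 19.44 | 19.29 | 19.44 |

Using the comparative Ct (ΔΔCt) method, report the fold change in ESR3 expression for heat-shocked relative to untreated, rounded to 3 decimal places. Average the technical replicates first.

9.849

Mean Ct: ESR3 untreated 29.610; ESR3 heat-shocked 25.660; HPRT1 untreated 20.040; HPRT1 heat-shocked 19.390
ΔCt(untreated) = 29.610 − 20.040 = 9.570
ΔCt(heat-shocked) = 25.660 − 19.390 = 6.270
ΔΔCt = 6.270 − 9.570 = -3.300
Fold change = 2^(−(-3.300)) = 2^3.300 = 9.8492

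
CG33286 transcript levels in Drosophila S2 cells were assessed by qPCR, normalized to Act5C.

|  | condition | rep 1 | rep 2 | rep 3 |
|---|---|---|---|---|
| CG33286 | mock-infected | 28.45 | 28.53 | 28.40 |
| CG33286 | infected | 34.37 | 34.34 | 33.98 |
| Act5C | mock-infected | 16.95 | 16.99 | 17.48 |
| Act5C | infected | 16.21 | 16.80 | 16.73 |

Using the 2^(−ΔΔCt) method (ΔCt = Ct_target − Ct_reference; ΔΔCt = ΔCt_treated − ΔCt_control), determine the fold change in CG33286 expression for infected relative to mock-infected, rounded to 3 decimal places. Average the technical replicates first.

Mean Ct: CG33286 mock-infected 28.460; CG33286 infected 34.230; Act5C mock-infected 17.140; Act5C infected 16.580
ΔCt(mock-infected) = 28.460 − 17.140 = 11.320
ΔCt(infected) = 34.230 − 16.580 = 17.650
ΔΔCt = 17.650 − 11.320 = 6.330
Fold change = 2^(−6.330) = 0.0124

0.012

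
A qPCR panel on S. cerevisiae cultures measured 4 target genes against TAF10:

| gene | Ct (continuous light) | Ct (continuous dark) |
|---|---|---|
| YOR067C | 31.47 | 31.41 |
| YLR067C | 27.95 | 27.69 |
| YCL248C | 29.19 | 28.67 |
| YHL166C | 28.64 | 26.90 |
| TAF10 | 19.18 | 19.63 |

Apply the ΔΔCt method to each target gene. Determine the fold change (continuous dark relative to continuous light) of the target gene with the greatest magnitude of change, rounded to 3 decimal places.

YOR067C: ΔΔCt = (31.41−19.63) − (31.47−19.18) = 11.78 − 12.29 = -0.51; fold change = 2^0.51 = 1.424
YLR067C: ΔΔCt = (27.69−19.63) − (27.95−19.18) = 8.06 − 8.77 = -0.71; fold change = 2^0.71 = 1.636
YCL248C: ΔΔCt = (28.67−19.63) − (29.19−19.18) = 9.04 − 10.01 = -0.97; fold change = 2^0.97 = 1.959
YHL166C: ΔΔCt = (26.90−19.63) − (28.64−19.18) = 7.27 − 9.46 = -2.19; fold change = 2^2.19 = 4.563
YHL166C has the largest |ΔΔCt| = 2.19.

4.563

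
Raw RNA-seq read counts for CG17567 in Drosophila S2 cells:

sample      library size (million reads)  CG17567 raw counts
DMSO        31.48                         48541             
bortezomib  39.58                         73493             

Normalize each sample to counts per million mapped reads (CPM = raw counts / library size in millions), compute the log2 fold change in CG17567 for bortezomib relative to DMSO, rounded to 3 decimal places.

CPM(DMSO) = 48541 / 31.48 = 1541.9632
CPM(bortezomib) = 73493 / 39.58 = 1856.8216
Fold change = 1856.8216 / 1541.9632 = 1.20419
log2(1.20419) = 0.2681

0.268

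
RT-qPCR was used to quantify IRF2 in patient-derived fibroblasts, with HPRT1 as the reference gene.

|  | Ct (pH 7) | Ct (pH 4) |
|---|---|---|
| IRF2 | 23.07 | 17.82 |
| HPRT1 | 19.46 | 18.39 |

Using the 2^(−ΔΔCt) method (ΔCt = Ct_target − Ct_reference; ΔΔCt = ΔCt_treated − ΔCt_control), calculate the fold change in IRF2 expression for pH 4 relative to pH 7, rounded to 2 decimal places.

18.13

ΔCt(pH 7) = 23.070 − 19.460 = 3.610
ΔCt(pH 4) = 17.820 − 18.390 = -0.570
ΔΔCt = -0.570 − 3.610 = -4.180
Fold change = 2^(−(-4.180)) = 2^4.180 = 18.126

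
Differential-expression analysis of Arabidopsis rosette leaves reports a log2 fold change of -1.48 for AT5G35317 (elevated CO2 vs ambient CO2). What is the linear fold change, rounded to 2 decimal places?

0.36

Fold change = 2^(-1.48) = 0.358
That is, AT5G35317 drops to 35.8% of the ambient CO2 level.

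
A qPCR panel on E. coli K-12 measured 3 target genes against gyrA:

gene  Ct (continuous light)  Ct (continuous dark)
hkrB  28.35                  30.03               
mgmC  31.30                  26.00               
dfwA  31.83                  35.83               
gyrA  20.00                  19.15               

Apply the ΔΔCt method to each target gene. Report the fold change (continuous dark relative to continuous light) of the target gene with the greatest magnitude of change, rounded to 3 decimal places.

hkrB: ΔΔCt = (30.03−19.15) − (28.35−20.00) = 10.88 − 8.35 = 2.53; fold change = 2^-2.53 = 0.173
mgmC: ΔΔCt = (26.00−19.15) − (31.30−20.00) = 6.85 − 11.30 = -4.45; fold change = 2^4.45 = 21.857
dfwA: ΔΔCt = (35.83−19.15) − (31.83−20.00) = 16.68 − 11.83 = 4.85; fold change = 2^-4.85 = 0.035
dfwA has the largest |ΔΔCt| = 4.85.

0.035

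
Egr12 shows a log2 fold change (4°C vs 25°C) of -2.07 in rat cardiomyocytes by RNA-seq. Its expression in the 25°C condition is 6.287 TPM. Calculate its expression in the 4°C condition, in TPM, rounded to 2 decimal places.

1.50

Fold change = 2^(-2.07) = 0.2382
4°C expression = 6.287 × 0.2382 = 1.50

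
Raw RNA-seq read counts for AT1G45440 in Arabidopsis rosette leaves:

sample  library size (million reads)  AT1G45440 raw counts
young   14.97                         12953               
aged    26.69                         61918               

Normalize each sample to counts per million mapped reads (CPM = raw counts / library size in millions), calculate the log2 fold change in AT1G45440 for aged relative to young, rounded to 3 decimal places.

1.423

CPM(young) = 12953 / 14.97 = 865.2639
CPM(aged) = 61918 / 26.69 = 2319.8951
Fold change = 2319.8951 / 865.2639 = 2.68114
log2(2.68114) = 1.4228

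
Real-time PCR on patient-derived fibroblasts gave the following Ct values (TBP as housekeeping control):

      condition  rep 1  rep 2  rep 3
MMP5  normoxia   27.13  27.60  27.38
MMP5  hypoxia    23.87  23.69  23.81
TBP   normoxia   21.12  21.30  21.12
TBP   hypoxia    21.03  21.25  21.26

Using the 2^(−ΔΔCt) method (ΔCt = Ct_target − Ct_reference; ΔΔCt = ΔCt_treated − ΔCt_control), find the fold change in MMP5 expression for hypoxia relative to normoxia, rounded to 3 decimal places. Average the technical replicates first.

11.959

Mean Ct: MMP5 normoxia 27.370; MMP5 hypoxia 23.790; TBP normoxia 21.180; TBP hypoxia 21.180
ΔCt(normoxia) = 27.370 − 21.180 = 6.190
ΔCt(hypoxia) = 23.790 − 21.180 = 2.610
ΔΔCt = 2.610 − 6.190 = -3.580
Fold change = 2^(−(-3.580)) = 2^3.580 = 11.9588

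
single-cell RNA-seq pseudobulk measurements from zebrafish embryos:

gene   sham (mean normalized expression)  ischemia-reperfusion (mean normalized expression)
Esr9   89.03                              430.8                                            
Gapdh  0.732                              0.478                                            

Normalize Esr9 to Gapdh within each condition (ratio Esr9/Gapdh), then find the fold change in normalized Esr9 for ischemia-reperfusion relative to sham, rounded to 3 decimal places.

7.410

Esr9/Gapdh (sham) = 89.03 / 0.732 = 121.63
Esr9/Gapdh (ischemia-reperfusion) = 430.8 / 0.478 = 901.26
Fold change = 901.26 / 121.63 = 7.4101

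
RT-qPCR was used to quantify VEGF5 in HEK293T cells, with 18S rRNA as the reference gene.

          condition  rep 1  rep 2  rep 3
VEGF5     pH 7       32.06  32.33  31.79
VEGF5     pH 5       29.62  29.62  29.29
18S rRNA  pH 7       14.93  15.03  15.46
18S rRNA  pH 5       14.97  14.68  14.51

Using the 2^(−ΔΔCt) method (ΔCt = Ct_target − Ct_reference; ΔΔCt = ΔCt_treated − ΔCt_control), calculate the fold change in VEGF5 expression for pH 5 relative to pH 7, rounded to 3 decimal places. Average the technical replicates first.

4.377

Mean Ct: VEGF5 pH 7 32.060; VEGF5 pH 5 29.510; 18S rRNA pH 7 15.140; 18S rRNA pH 5 14.720
ΔCt(pH 7) = 32.060 − 15.140 = 16.920
ΔCt(pH 5) = 29.510 − 14.720 = 14.790
ΔΔCt = 14.790 − 16.920 = -2.130
Fold change = 2^(−(-2.130)) = 2^2.130 = 4.3772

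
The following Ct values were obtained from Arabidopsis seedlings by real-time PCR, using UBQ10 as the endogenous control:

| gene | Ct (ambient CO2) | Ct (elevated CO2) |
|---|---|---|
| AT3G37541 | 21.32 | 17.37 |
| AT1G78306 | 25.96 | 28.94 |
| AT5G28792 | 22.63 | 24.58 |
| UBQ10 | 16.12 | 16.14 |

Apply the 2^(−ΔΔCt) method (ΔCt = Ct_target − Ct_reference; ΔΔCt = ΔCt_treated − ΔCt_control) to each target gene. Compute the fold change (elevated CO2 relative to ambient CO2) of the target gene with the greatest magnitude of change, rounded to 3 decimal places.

15.671

AT3G37541: ΔΔCt = (17.37−16.14) − (21.32−16.12) = 1.23 − 5.20 = -3.97; fold change = 2^3.97 = 15.671
AT1G78306: ΔΔCt = (28.94−16.14) − (25.96−16.12) = 12.80 − 9.84 = 2.96; fold change = 2^-2.96 = 0.129
AT5G28792: ΔΔCt = (24.58−16.14) − (22.63−16.12) = 8.44 − 6.51 = 1.93; fold change = 2^-1.93 = 0.262
AT3G37541 has the largest |ΔΔCt| = 3.97.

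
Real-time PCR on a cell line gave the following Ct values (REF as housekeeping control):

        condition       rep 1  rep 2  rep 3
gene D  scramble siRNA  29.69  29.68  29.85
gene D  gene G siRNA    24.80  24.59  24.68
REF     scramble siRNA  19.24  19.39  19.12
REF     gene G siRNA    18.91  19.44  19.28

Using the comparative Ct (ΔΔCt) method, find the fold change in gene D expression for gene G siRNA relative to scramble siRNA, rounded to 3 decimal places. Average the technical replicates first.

Mean Ct: gene D scramble siRNA 29.740; gene D gene G siRNA 24.690; REF scramble siRNA 19.250; REF gene G siRNA 19.210
ΔCt(scramble siRNA) = 29.740 − 19.250 = 10.490
ΔCt(gene G siRNA) = 24.690 − 19.210 = 5.480
ΔΔCt = 5.480 − 10.490 = -5.010
Fold change = 2^(−(-5.010)) = 2^5.010 = 32.2226

32.223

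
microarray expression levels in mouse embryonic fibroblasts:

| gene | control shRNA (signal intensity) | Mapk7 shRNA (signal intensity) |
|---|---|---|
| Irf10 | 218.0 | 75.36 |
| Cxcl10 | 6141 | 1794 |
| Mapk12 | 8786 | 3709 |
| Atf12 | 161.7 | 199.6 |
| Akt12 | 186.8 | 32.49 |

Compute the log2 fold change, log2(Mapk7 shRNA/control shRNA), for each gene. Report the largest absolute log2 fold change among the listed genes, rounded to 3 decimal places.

2.523

log2(75.36/218.0) = -1.532  (Irf10)
log2(1794/6141) = -1.775  (Cxcl10)
log2(3709/8786) = -1.244  (Mapk12)
log2(199.6/161.7) = 0.304  (Atf12)
log2(32.49/186.8) = -2.523  (Akt12)
The largest magnitude belongs to Akt12.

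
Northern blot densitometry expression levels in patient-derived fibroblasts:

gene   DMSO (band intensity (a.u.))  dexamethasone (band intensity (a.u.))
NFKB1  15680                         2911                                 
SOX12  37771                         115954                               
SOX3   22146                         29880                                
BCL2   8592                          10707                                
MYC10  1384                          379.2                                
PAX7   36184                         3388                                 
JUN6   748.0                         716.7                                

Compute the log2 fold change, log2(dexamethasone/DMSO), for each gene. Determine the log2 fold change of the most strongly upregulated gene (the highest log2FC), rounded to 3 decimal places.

log2(2911/15680) = -2.429  (NFKB1)
log2(115954/37771) = 1.618  (SOX12)
log2(29880/22146) = 0.432  (SOX3)
log2(10707/8592) = 0.317  (BCL2)
log2(379.2/1384) = -1.868  (MYC10)
log2(3388/36184) = -3.417  (PAX7)
log2(716.7/748.0) = -0.062  (JUN6)
SOX12 is most strongly upregulated.

1.618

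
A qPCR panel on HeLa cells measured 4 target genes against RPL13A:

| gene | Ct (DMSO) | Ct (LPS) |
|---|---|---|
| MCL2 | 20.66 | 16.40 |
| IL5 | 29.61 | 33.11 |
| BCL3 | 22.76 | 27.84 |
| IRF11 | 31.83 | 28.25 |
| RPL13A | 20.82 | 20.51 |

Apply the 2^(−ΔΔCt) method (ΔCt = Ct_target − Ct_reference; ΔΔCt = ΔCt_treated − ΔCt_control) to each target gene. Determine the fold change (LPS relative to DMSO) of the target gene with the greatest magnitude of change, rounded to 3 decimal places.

0.024

MCL2: ΔΔCt = (16.40−20.51) − (20.66−20.82) = -4.11 − (-0.16) = -3.95; fold change = 2^3.95 = 15.455
IL5: ΔΔCt = (33.11−20.51) − (29.61−20.82) = 12.60 − 8.79 = 3.81; fold change = 2^-3.81 = 0.071
BCL3: ΔΔCt = (27.84−20.51) − (22.76−20.82) = 7.33 − 1.94 = 5.39; fold change = 2^-5.39 = 0.024
IRF11: ΔΔCt = (28.25−20.51) − (31.83−20.82) = 7.74 − 11.01 = -3.27; fold change = 2^3.27 = 9.646
BCL3 has the largest |ΔΔCt| = 5.39.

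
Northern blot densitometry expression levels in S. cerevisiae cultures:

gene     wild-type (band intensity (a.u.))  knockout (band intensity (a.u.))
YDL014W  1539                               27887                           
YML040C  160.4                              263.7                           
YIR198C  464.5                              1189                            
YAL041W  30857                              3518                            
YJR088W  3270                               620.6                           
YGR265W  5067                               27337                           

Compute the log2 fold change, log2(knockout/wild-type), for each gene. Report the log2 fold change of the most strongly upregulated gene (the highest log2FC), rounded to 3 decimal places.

log2(27887/1539) = 4.180  (YDL014W)
log2(263.7/160.4) = 0.717  (YML040C)
log2(1189/464.5) = 1.356  (YIR198C)
log2(3518/30857) = -3.133  (YAL041W)
log2(620.6/3270) = -2.398  (YJR088W)
log2(27337/5067) = 2.432  (YGR265W)
YDL014W is most strongly upregulated.

4.180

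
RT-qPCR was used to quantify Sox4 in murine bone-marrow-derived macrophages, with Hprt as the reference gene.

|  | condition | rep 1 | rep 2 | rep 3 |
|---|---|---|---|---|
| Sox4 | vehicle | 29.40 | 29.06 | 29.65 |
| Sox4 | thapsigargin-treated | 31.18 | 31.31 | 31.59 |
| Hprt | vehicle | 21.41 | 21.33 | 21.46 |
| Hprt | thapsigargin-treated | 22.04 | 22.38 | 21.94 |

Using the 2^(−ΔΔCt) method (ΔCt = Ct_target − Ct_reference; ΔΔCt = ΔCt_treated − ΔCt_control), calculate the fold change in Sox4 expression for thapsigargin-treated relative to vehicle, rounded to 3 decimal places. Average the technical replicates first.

Mean Ct: Sox4 vehicle 29.370; Sox4 thapsigargin-treated 31.360; Hprt vehicle 21.400; Hprt thapsigargin-treated 22.120
ΔCt(vehicle) = 29.370 − 21.400 = 7.970
ΔCt(thapsigargin-treated) = 31.360 − 22.120 = 9.240
ΔΔCt = 9.240 − 7.970 = 1.270
Fold change = 2^(−1.270) = 0.4147

0.415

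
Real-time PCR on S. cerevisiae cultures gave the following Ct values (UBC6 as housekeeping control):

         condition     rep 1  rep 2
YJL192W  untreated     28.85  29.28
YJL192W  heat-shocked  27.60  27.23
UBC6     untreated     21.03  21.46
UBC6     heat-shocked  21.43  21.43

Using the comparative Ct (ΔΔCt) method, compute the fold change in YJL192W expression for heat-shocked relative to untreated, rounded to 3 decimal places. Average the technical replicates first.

3.568

Mean Ct: YJL192W untreated 29.065; YJL192W heat-shocked 27.415; UBC6 untreated 21.245; UBC6 heat-shocked 21.430
ΔCt(untreated) = 29.065 − 21.245 = 7.820
ΔCt(heat-shocked) = 27.415 − 21.430 = 5.985
ΔΔCt = 5.985 − 7.820 = -1.835
Fold change = 2^(−(-1.835)) = 2^1.835 = 3.5677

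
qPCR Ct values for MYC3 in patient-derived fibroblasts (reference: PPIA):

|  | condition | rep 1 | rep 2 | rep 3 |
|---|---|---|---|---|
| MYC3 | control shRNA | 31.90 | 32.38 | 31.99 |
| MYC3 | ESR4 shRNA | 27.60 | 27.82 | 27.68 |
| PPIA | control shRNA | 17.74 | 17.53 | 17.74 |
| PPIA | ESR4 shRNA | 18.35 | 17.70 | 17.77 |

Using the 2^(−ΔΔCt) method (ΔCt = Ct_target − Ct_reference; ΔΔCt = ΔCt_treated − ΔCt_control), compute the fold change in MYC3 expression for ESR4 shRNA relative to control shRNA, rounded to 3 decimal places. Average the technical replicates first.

25.281

Mean Ct: MYC3 control shRNA 32.090; MYC3 ESR4 shRNA 27.700; PPIA control shRNA 17.670; PPIA ESR4 shRNA 17.940
ΔCt(control shRNA) = 32.090 − 17.670 = 14.420
ΔCt(ESR4 shRNA) = 27.700 − 17.940 = 9.760
ΔΔCt = 9.760 − 14.420 = -4.660
Fold change = 2^(−(-4.660)) = 2^4.660 = 25.2813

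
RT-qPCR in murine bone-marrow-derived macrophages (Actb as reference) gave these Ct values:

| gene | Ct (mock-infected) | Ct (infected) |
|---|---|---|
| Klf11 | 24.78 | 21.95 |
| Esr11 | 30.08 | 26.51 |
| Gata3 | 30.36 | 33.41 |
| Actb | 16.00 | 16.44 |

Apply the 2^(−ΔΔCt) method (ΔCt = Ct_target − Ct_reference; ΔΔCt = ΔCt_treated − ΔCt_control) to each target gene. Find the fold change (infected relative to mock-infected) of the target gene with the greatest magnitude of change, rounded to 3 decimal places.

16.111

Klf11: ΔΔCt = (21.95−16.44) − (24.78−16.00) = 5.51 − 8.78 = -3.27; fold change = 2^3.27 = 9.646
Esr11: ΔΔCt = (26.51−16.44) − (30.08−16.00) = 10.07 − 14.08 = -4.01; fold change = 2^4.01 = 16.111
Gata3: ΔΔCt = (33.41−16.44) − (30.36−16.00) = 16.97 − 14.36 = 2.61; fold change = 2^-2.61 = 0.164
Esr11 has the largest |ΔΔCt| = 4.01.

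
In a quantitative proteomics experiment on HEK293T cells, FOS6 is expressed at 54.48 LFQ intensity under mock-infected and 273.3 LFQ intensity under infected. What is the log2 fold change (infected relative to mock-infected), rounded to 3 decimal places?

Fold change = 273.3 / 54.48 = 5.0165
log2(5.0165) = 2.3267

2.327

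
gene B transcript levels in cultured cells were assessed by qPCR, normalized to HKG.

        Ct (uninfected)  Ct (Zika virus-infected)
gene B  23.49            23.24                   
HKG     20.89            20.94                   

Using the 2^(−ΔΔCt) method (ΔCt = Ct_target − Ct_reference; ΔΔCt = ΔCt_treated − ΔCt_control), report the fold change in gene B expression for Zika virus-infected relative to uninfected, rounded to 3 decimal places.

ΔCt(uninfected) = 23.490 − 20.890 = 2.600
ΔCt(Zika virus-infected) = 23.240 − 20.940 = 2.300
ΔΔCt = 2.300 − 2.600 = -0.300
Fold change = 2^(−(-0.300)) = 2^0.300 = 1.2311

1.231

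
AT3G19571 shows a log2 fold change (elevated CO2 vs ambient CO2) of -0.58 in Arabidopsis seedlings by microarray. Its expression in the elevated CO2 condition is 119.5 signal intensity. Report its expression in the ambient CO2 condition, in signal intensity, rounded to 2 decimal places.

Fold change = 2^(-0.58) = 0.6690
ambient CO2 expression = 119.5 / 0.6690 = 178.63

178.63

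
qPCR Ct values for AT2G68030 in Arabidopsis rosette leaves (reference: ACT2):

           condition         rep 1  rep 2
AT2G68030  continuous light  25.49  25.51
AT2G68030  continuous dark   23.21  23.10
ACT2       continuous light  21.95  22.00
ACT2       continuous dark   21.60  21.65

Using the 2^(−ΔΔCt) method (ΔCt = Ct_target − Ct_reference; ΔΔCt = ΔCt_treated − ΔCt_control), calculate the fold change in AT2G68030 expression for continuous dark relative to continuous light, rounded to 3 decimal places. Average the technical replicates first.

Mean Ct: AT2G68030 continuous light 25.500; AT2G68030 continuous dark 23.155; ACT2 continuous light 21.975; ACT2 continuous dark 21.625
ΔCt(continuous light) = 25.500 − 21.975 = 3.525
ΔCt(continuous dark) = 23.155 − 21.625 = 1.530
ΔΔCt = 1.530 − 3.525 = -1.995
Fold change = 2^(−(-1.995)) = 2^1.995 = 3.9862

3.986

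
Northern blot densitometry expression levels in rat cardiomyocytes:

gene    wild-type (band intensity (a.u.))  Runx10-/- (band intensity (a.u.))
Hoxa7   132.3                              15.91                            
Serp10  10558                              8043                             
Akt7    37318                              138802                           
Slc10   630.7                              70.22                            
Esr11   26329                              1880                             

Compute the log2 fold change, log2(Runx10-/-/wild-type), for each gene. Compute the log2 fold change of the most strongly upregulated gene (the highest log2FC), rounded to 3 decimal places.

1.895

log2(15.91/132.3) = -3.056  (Hoxa7)
log2(8043/10558) = -0.393  (Serp10)
log2(138802/37318) = 1.895  (Akt7)
log2(70.22/630.7) = -3.167  (Slc10)
log2(1880/26329) = -3.808  (Esr11)
Akt7 is most strongly upregulated.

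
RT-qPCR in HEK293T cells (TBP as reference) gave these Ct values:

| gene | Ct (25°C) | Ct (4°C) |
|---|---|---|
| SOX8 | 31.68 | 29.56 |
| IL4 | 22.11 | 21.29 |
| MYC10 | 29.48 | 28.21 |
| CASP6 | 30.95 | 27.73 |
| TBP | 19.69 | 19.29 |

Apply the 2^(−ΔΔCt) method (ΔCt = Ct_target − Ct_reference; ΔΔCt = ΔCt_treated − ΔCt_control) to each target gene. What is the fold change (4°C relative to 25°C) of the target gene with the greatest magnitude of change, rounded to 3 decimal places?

SOX8: ΔΔCt = (29.56−19.29) − (31.68−19.69) = 10.27 − 11.99 = -1.72; fold change = 2^1.72 = 3.294
IL4: ΔΔCt = (21.29−19.29) − (22.11−19.69) = 2.00 − 2.42 = -0.42; fold change = 2^0.42 = 1.338
MYC10: ΔΔCt = (28.21−19.29) − (29.48−19.69) = 8.92 − 9.79 = -0.87; fold change = 2^0.87 = 1.828
CASP6: ΔΔCt = (27.73−19.29) − (30.95−19.69) = 8.44 − 11.26 = -2.82; fold change = 2^2.82 = 7.062
CASP6 has the largest |ΔΔCt| = 2.82.

7.062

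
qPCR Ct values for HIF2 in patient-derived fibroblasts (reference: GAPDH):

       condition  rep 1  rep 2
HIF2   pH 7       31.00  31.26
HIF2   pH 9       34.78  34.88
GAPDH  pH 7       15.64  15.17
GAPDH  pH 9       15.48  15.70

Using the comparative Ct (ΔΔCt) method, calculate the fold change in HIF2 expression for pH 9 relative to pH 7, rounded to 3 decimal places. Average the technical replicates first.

0.087

Mean Ct: HIF2 pH 7 31.130; HIF2 pH 9 34.830; GAPDH pH 7 15.405; GAPDH pH 9 15.590
ΔCt(pH 7) = 31.130 − 15.405 = 15.725
ΔCt(pH 9) = 34.830 − 15.590 = 19.240
ΔΔCt = 19.240 − 15.725 = 3.515
Fold change = 2^(−3.515) = 0.0875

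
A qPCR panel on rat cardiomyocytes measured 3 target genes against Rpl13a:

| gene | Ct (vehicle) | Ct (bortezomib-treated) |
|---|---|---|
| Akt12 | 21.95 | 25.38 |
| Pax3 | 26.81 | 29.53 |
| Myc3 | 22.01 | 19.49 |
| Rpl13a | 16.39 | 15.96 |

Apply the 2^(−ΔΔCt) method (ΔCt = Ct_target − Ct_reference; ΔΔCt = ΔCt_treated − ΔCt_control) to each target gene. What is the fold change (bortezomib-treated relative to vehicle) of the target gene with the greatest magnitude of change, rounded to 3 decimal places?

0.069

Akt12: ΔΔCt = (25.38−15.96) − (21.95−16.39) = 9.42 − 5.56 = 3.86; fold change = 2^-3.86 = 0.069
Pax3: ΔΔCt = (29.53−15.96) − (26.81−16.39) = 13.57 − 10.42 = 3.15; fold change = 2^-3.15 = 0.113
Myc3: ΔΔCt = (19.49−15.96) − (22.01−16.39) = 3.53 − 5.62 = -2.09; fold change = 2^2.09 = 4.257
Akt12 has the largest |ΔΔCt| = 3.86.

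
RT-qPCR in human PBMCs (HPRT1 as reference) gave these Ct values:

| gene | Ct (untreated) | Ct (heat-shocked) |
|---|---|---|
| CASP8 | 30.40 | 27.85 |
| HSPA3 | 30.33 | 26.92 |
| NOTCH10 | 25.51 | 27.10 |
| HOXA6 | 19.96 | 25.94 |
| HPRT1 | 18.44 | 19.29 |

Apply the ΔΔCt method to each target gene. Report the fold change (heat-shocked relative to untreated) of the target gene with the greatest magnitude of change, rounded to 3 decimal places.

0.029

CASP8: ΔΔCt = (27.85−19.29) − (30.40−18.44) = 8.56 − 11.96 = -3.40; fold change = 2^3.40 = 10.556
HSPA3: ΔΔCt = (26.92−19.29) − (30.33−18.44) = 7.63 − 11.89 = -4.26; fold change = 2^4.26 = 19.160
NOTCH10: ΔΔCt = (27.10−19.29) − (25.51−18.44) = 7.81 − 7.07 = 0.74; fold change = 2^-0.74 = 0.599
HOXA6: ΔΔCt = (25.94−19.29) − (19.96−18.44) = 6.65 − 1.52 = 5.13; fold change = 2^-5.13 = 0.029
HOXA6 has the largest |ΔΔCt| = 5.13.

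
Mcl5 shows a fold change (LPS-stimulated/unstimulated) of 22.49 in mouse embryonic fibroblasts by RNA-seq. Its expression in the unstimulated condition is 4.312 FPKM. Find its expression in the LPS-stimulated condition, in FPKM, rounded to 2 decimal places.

96.98

LPS-stimulated expression = 4.312 × 22.49 = 96.98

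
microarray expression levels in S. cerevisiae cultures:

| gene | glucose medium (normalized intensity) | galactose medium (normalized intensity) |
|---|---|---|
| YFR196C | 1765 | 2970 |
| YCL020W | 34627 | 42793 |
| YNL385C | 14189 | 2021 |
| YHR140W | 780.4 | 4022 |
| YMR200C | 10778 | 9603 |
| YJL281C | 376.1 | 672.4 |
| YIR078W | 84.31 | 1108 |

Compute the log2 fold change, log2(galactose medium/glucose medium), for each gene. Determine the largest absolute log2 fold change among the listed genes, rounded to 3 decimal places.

3.716

log2(2970/1765) = 0.751  (YFR196C)
log2(42793/34627) = 0.305  (YCL020W)
log2(2021/14189) = -2.812  (YNL385C)
log2(4022/780.4) = 2.366  (YHR140W)
log2(9603/10778) = -0.167  (YMR200C)
log2(672.4/376.1) = 0.838  (YJL281C)
log2(1108/84.31) = 3.716  (YIR078W)
The largest magnitude belongs to YIR078W.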